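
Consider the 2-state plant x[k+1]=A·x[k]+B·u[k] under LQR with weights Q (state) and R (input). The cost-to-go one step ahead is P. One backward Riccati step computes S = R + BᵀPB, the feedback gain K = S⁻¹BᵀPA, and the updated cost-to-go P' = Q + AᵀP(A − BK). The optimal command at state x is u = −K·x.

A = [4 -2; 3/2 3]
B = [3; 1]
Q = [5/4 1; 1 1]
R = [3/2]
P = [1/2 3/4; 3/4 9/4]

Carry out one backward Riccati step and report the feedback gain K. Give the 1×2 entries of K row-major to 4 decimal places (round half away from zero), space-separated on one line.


1.2353 0.7059

BᵀP = [2.2500 4.5000]
S = R + BᵀPB = [3/2] + [11.2500] = [12.7500]
BᵀPA = [15.7500 9.0000]
K = S⁻¹·BᵀPA = [1.2353 0.7059]
A−BK = [0.2941 -4.1176; 0.2647 2.2941]
AᵀP(A−BK) = [2.6066 1.7574; 1.7574 6.8971]
P' = Q + AᵀP(A−BK) = [3.8566 2.7574; 2.7574 7.8971]
tr(P') = 11.7537


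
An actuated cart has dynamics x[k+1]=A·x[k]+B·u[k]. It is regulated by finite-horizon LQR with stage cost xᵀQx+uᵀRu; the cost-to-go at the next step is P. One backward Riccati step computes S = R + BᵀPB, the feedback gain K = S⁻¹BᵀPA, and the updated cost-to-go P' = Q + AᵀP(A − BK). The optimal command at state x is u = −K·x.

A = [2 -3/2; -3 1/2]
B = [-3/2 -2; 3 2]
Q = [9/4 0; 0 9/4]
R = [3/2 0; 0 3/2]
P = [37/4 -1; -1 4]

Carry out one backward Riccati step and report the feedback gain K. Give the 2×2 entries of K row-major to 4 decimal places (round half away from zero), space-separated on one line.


-0.6339 -0.3251 -0.5199 0.8880

BᵀP = [-16.8750 13.5000; -20.5000 10.0000]
S = R + BᵀPB = [3/2 0; 0 3/2] + [65.8125 60.7500; 60.7500 61.0000] = [67.3125 60.7500; 60.7500 62.5000]
BᵀPA = [-74.2500 32.0625; -71.0000 35.7500]
K = S⁻¹·BᵀPA = [-0.6339 -0.3251; -0.5199 0.8880]
A−BK = [0.0094 -0.2117; -0.0586 -0.3007]
AᵀP(A−BK) = [1.0238 -0.3409; -0.3409 1.9901]
P' = Q + AᵀP(A−BK) = [3.2738 -0.3409; -0.3409 4.2401]
tr(P') = 7.5139


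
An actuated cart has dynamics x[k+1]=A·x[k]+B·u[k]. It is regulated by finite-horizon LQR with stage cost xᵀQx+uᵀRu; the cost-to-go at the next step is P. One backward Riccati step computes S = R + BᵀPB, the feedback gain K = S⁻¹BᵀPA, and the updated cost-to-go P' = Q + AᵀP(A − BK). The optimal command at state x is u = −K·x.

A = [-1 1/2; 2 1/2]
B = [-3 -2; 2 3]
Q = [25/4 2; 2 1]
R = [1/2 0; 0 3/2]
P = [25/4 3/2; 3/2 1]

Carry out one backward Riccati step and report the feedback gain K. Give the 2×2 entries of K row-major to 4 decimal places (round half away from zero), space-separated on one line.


-0.0225 -0.3700 0.4880 0.2789

BᵀP = [-15.7500 -2.5000; -8.0000 0.0000]
S = R + BᵀPB = [1/2 0; 0 3/2] + [42.2500 24.0000; 24.0000 16.0000] = [42.7500 24.0000; 24.0000 17.5000]
BᵀPA = [10.7500 -9.1250; 8.0000 -4.0000]
K = S⁻¹·BᵀPA = [-0.0225 -0.3700; 0.4880 0.2789]
A−BK = [-0.0915 -0.0523; 0.5810 0.4034]
AᵀP(A−BK) = [0.5879 0.3716; 0.3716 0.3017]
P' = Q + AᵀP(A−BK) = [6.8379 2.3716; 2.3716 1.3017]
tr(P') = 8.1395


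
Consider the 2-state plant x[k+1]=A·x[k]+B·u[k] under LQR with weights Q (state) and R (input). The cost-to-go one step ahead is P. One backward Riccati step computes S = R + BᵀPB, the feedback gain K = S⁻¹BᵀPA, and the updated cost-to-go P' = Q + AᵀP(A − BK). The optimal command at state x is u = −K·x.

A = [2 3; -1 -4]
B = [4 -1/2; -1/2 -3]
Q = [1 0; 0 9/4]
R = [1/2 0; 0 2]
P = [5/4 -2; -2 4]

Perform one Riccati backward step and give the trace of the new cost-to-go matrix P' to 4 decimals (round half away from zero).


BᵀP = [6.0000 -10.0000; 5.3750 -11.0000]
S = R + BᵀPB = [1/2 0; 0 2] + [29.0000 27.0000; 27.0000 30.3125] = [29.5000 27.0000; 27.0000 32.3125]
BᵀPA = [22.0000 58.0000; 21.7500 60.1250]
K = S⁻¹·BᵀPA = [0.5514 1.1183; 0.2124 0.9263]
A−BK = [-0.0992 -1.0102; -0.0871 -0.6620]
AᵀP(A−BK) = [0.2503 0.7504; 0.7504 2.6949]
P' = Q + AᵀP(A−BK) = [1.2503 0.7504; 0.7504 4.9449]
tr(P') = 6.1952

6.1952


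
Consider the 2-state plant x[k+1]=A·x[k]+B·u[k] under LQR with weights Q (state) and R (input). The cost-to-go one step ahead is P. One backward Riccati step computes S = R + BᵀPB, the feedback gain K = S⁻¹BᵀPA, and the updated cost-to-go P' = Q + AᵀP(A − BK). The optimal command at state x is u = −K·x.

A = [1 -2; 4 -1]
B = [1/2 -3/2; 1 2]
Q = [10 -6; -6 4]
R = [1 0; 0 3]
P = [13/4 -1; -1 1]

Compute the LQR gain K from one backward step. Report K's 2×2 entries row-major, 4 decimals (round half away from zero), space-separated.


1.4363 -0.9830 0.3463 0.5076

BᵀP = [0.6250 0.5000; -6.8750 3.5000]
S = R + BᵀPB = [1 0; 0 3] + [0.8125 0.0625; 0.0625 17.3125] = [1.8125 0.0625; 0.0625 20.3125]
BᵀPA = [2.6250 -1.7500; 7.1250 10.2500]
K = S⁻¹·BᵀPA = [1.4363 -0.9830; 0.3463 0.5076]
A−BK = [0.8014 -0.7470; 1.8710 -1.0323]
AᵀP(A−BK) = [5.0119 -2.5365; -2.5365 3.0764]
P' = Q + AᵀP(A−BK) = [15.0119 -8.5365; -8.5365 7.0764]
tr(P') = 22.0883


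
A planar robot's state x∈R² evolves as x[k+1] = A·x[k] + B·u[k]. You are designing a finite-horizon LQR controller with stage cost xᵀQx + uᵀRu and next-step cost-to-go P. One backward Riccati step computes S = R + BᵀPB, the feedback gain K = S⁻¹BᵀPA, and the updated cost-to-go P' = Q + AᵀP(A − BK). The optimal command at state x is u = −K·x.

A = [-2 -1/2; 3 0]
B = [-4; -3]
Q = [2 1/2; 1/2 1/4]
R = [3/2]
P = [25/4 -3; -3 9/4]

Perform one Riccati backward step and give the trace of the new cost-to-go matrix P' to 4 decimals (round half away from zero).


BᵀP = [-16.0000 5.2500]
S = R + BᵀPB = [3/2] + [48.2500] = [49.7500]
BᵀPA = [47.7500 8.0000]
K = S⁻¹·BᵀPA = [0.9598 0.1608]
A−BK = [1.8392 0.1432; 5.8794 0.4824]
AᵀP(A−BK) = [35.4196 3.0716; 3.0716 0.2761]
P' = Q + AᵀP(A−BK) = [37.4196 3.5716; 3.5716 0.5261]
tr(P') = 37.9457

37.9457


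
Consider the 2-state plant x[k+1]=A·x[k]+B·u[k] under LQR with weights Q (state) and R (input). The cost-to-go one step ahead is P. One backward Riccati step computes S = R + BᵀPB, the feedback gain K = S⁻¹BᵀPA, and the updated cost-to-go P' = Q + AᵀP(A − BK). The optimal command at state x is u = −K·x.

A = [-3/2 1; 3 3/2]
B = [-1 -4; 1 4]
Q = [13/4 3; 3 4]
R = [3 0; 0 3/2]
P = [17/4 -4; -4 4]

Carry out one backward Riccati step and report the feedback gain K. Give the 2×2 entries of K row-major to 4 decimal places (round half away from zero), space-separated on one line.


0.0675 0.0070 0.5396 0.0556

BᵀP = [-8.2500 8.0000; -33.0000 32.0000]
S = R + BᵀPB = [3 0; 0 3/2] + [16.2500 65.0000; 65.0000 260.0000] = [19.2500 65.0000; 65.0000 261.5000]
BᵀPA = [36.3750 3.7500; 145.5000 15.0000]
K = S⁻¹·BᵀPA = [0.0675 0.0070; 0.5396 0.0556]
A−BK = [0.7260 1.2295; 0.7740 1.2705]
AᵀP(A−BK) = [0.5914 0.2775; 0.2775 0.3894]
P' = Q + AᵀP(A−BK) = [3.8414 3.2775; 3.2775 4.3894]
tr(P') = 8.2309


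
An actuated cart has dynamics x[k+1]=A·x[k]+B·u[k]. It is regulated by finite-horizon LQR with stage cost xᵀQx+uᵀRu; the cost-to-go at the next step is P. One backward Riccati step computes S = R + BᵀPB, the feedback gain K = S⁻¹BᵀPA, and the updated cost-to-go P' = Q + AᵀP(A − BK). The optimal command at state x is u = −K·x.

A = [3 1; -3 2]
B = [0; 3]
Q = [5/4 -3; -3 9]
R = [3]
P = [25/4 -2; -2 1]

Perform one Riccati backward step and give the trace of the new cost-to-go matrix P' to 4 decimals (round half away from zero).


53.0000

BᵀP = [-6.0000 3.0000]
S = R + BᵀPB = [3] + [9.0000] = [12.0000]
BᵀPA = [-27.0000 0.0000]
K = S⁻¹·BᵀPA = [-2.2500 0.0000]
A−BK = [3.0000 1.0000; 3.7500 2.0000]
AᵀP(A−BK) = [40.5000 6.7500; 6.7500 2.2500]
P' = Q + AᵀP(A−BK) = [41.7500 3.7500; 3.7500 11.2500]
tr(P') = 53.0000


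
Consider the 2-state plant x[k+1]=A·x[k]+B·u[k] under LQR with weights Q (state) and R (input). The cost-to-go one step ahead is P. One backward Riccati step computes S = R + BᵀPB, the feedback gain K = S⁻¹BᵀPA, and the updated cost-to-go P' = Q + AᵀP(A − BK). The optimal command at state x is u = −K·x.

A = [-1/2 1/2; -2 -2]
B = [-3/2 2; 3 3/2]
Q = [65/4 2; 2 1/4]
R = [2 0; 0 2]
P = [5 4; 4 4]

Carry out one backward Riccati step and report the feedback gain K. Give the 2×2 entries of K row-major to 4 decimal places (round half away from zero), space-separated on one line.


BᵀP = [4.5000 6.0000; 16.0000 14.0000]
S = R + BᵀPB = [2 0; 0 2] + [11.2500 18.0000; 18.0000 53.0000] = [13.2500 18.0000; 18.0000 55.0000]
BᵀPA = [-14.2500 -9.7500; -36.0000 -20.0000]
K = S⁻¹·BᵀPA = [-0.3354 -0.4355; -0.5448 -0.2211]
A−BK = [0.0865 0.2891; -0.1767 -0.3620]
AᵀP(A−BK) = [0.8586 0.5843; 0.5843 0.5818]
P' = Q + AᵀP(A−BK) = [17.1086 2.5843; 2.5843 0.8318]
tr(P') = 17.9404

-0.3354 -0.4355 -0.5448 -0.2211


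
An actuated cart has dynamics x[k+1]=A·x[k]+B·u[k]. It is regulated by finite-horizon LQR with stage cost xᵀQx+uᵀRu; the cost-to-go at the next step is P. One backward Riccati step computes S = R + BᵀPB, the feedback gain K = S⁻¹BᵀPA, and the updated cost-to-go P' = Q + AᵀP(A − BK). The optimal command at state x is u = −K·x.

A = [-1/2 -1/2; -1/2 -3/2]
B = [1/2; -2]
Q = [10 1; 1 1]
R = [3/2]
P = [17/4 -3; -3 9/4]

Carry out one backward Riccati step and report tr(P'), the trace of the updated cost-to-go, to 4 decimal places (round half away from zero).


11.2976

BᵀP = [8.1250 -6.0000]
S = R + BᵀPB = [3/2] + [16.0625] = [17.5625]
BᵀPA = [-1.0625 4.9375]
K = S⁻¹·BᵀPA = [-0.0605 0.2811]
A−BK = [-0.4698 -0.6406; -0.6210 -0.9377]
AᵀP(A−BK) = [0.0607 0.0487; 0.0487 0.2369]
P' = Q + AᵀP(A−BK) = [10.0607 1.0487; 1.0487 1.2369]
tr(P') = 11.2976


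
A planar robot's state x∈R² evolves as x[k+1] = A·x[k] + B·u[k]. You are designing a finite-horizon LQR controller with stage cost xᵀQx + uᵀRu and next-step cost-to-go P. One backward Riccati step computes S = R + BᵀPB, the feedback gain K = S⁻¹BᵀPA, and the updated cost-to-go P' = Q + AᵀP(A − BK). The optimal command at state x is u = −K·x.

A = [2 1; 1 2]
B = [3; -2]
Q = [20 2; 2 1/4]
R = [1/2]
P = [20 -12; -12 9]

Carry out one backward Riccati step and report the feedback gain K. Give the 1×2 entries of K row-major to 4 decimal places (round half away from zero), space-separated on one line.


0.3162 -0.0666

BᵀP = [84.0000 -54.0000]
S = R + BᵀPB = [1/2] + [360.0000] = [360.5000]
BᵀPA = [114.0000 -24.0000]
K = S⁻¹·BᵀPA = [0.3162 -0.0666]
A−BK = [1.0513 1.1997; 1.6325 1.8669]
AᵀP(A−BK) = [4.9501 5.5895; 5.5895 6.4022]
P' = Q + AᵀP(A−BK) = [24.9501 7.5895; 7.5895 6.6522]
tr(P') = 31.6023


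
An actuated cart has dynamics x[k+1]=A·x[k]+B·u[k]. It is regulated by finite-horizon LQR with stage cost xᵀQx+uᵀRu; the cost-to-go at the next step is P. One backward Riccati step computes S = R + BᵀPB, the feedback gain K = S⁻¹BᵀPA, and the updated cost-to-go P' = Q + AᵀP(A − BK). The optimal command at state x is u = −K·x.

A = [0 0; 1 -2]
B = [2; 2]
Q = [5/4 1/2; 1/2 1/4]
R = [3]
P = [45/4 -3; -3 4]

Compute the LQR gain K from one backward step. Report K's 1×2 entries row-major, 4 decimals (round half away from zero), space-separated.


0.0500 -0.1000

BᵀP = [16.5000 2.0000]
S = R + BᵀPB = [3] + [37.0000] = [40.0000]
BᵀPA = [2.0000 -4.0000]
K = S⁻¹·BᵀPA = [0.0500 -0.1000]
A−BK = [-0.1000 0.2000; 0.9000 -1.8000]
AᵀP(A−BK) = [3.9000 -7.8000; -7.8000 15.6000]
P' = Q + AᵀP(A−BK) = [5.1500 -7.3000; -7.3000 15.8500]
tr(P') = 21.0000


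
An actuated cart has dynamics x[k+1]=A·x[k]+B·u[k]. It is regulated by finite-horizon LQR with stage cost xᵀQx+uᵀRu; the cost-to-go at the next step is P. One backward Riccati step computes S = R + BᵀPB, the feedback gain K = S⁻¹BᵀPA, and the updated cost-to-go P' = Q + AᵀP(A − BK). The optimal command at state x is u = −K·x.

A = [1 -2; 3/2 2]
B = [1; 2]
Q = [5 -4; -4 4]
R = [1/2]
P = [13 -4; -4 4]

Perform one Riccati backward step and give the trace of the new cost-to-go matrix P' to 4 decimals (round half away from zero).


BᵀP = [5.0000 4.0000]
S = R + BᵀPB = [1/2] + [13.0000] = [13.5000]
BᵀPA = [11.0000 -2.0000]
K = S⁻¹·BᵀPA = [0.8148 -0.1481]
A−BK = [0.1852 -1.8519; -0.1296 2.2963]
AᵀP(A−BK) = [1.0370 -8.3704; -8.3704 99.7037]
P' = Q + AᵀP(A−BK) = [6.0370 -12.3704; -12.3704 103.7037]
tr(P') = 109.7407

109.7407


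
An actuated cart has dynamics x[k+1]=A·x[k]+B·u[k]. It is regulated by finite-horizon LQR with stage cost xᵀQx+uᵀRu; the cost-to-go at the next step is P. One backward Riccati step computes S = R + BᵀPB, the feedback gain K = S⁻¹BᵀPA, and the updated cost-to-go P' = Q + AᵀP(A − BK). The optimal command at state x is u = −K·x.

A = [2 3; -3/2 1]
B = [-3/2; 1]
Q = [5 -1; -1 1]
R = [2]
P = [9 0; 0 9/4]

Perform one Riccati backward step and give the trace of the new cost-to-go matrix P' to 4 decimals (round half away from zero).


32.9369

BᵀP = [-13.5000 2.2500]
S = R + BᵀPB = [2] + [22.5000] = [24.5000]
BᵀPA = [-30.3750 -38.2500]
K = S⁻¹·BᵀPA = [-1.2398 -1.5612]
A−BK = [0.1403 0.6582; -0.2602 2.5612]
AᵀP(A−BK) = [3.4037 3.2028; 3.2028 23.5332]
P' = Q + AᵀP(A−BK) = [8.4037 2.2028; 2.2028 24.5332]
tr(P') = 32.9369


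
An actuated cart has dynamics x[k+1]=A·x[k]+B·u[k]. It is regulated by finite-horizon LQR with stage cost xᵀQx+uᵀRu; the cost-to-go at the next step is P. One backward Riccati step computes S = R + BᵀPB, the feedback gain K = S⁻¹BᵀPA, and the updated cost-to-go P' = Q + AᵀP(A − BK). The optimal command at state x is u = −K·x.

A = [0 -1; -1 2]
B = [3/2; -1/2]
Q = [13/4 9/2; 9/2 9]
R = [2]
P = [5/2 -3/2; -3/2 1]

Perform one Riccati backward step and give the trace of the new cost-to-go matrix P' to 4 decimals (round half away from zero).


BᵀP = [4.5000 -2.7500]
S = R + BᵀPB = [2] + [8.1250] = [10.1250]
BᵀPA = [2.7500 -10.0000]
K = S⁻¹·BᵀPA = [0.2716 -0.9877]
A−BK = [-0.4074 0.4815; -0.8642 1.5062]
AᵀP(A−BK) = [0.2531 -0.7840; -0.7840 2.6235]
P' = Q + AᵀP(A−BK) = [3.5031 3.7160; 3.7160 11.6235]
tr(P') = 15.1265

15.1265


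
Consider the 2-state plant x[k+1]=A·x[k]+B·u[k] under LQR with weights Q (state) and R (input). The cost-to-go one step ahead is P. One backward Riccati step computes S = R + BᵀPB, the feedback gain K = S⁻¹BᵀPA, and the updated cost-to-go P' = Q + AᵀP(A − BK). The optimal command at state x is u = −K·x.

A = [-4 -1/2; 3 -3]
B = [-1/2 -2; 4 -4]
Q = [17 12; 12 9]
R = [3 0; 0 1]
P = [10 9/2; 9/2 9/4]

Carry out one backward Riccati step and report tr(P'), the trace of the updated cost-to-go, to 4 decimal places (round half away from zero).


32.0666

BᵀP = [13.0000 6.7500; -38.0000 -18.0000]
S = R + BᵀPB = [3 0; 0 1] + [20.5000 -53.0000; -53.0000 148.0000] = [23.5000 -53.0000; -53.0000 149.0000]
BᵀPA = [-31.7500 -26.7500; 98.0000 73.0000]
K = S⁻¹·BᵀPA = [0.6690 -0.1686; 0.8957 0.4300]
A−BK = [-1.8742 0.2756; 3.9069 -0.6058]
AᵀP(A−BK) = [5.7138 -0.4893; -0.4893 0.3528]
P' = Q + AᵀP(A−BK) = [22.7138 11.5107; 11.5107 9.3528]
tr(P') = 32.0666


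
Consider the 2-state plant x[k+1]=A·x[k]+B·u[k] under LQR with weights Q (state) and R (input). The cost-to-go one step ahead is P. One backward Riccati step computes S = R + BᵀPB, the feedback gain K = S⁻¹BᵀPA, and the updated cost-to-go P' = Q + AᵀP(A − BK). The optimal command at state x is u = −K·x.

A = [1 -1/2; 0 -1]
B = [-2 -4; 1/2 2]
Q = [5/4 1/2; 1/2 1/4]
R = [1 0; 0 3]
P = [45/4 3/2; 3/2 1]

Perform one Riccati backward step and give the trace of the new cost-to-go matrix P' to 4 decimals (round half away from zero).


BᵀP = [-21.7500 -2.5000; -42.0000 -4.0000]
S = R + BᵀPB = [1 0; 0 3] + [42.2500 82.0000; 82.0000 160.0000] = [43.2500 82.0000; 82.0000 163.0000]
BᵀPA = [-21.7500 13.3750; -42.0000 25.0000]
K = S⁻¹·BᵀPA = [-0.3108 0.3995; -0.1013 -0.0476]
A−BK = [-0.0269 0.1086; 0.3580 -1.1046]
AᵀP(A−BK) = [0.2348 -0.4351; -0.4351 1.1592]
P' = Q + AᵀP(A−BK) = [1.4848 0.0649; 0.0649 1.4092]
tr(P') = 2.8941

2.8941


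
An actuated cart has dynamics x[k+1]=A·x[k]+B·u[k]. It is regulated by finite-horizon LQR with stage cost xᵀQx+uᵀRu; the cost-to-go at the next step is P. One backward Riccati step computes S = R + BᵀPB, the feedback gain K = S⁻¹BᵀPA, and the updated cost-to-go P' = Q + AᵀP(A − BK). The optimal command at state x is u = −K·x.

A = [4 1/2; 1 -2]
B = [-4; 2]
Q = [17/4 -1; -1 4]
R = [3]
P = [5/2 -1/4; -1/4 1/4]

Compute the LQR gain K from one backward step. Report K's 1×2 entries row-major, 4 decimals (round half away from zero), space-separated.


-0.8438 -0.1719

BᵀP = [-10.5000 1.5000]
S = R + BᵀPB = [3] + [45.0000] = [48.0000]
BᵀPA = [-40.5000 -8.2500]
K = S⁻¹·BᵀPA = [-0.8438 -0.1719]
A−BK = [0.6250 -0.1875; 2.6875 -1.6563]
AᵀP(A−BK) = [4.0781 -0.5859; -0.5859 0.7070]
P' = Q + AᵀP(A−BK) = [8.3281 -1.5859; -1.5859 4.7070]
tr(P') = 13.0352


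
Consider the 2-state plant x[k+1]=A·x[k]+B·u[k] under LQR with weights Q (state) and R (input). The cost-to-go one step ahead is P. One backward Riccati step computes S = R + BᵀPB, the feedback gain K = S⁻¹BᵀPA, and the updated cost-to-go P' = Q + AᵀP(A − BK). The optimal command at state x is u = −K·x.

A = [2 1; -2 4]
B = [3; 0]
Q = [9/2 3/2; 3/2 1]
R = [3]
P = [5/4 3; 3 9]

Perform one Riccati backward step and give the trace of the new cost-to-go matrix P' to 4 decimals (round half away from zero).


BᵀP = [3.7500 9.0000]
S = R + BᵀPB = [3] + [11.2500] = [14.2500]
BᵀPA = [-10.5000 39.7500]
K = S⁻¹·BᵀPA = [-0.7368 2.7895]
A−BK = [4.2105 -7.3684; -2.0000 4.0000]
AᵀP(A−BK) = [9.2632 -22.2105; -22.2105 58.3684]
P' = Q + AᵀP(A−BK) = [13.7632 -20.7105; -20.7105 59.3684]
tr(P') = 73.1316

73.1316


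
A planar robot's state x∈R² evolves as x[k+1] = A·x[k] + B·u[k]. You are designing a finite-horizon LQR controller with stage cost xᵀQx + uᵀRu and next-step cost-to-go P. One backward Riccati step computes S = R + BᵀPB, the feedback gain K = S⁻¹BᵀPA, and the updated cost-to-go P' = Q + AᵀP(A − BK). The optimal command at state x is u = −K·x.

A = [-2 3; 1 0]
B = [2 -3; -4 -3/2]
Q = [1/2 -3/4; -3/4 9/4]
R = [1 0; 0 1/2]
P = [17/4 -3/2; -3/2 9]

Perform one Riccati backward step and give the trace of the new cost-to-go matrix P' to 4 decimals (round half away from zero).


BᵀP = [14.5000 -39.0000; -10.5000 -9.0000]
S = R + BᵀPB = [1 0; 0 1/2] + [185.0000 15.0000; 15.0000 45.0000] = [186.0000 15.0000; 15.0000 45.5000]
BᵀPA = [-68.0000 43.5000; 12.0000 -31.5000]
K = S⁻¹·BᵀPA = [-0.3974 0.2976; 0.3948 -0.7904]
A−BK = [-0.0209 0.0335; 0.0024 0.0048]
AᵀP(A−BK) = [0.2379 -0.2771; -0.2771 0.4055]
P' = Q + AᵀP(A−BK) = [0.7379 -1.0271; -1.0271 2.6555]
tr(P') = 3.3934

3.3934


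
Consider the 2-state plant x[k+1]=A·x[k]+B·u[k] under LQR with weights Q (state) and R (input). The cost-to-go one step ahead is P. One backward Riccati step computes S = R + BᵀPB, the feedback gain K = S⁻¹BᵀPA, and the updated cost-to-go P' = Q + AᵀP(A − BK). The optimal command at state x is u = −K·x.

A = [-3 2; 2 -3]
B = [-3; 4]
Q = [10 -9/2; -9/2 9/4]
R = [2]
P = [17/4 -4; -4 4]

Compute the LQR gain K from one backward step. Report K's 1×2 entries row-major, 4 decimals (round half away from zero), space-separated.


0.7104 -0.7066

BᵀP = [-28.7500 28.0000]
S = R + BᵀPB = [2] + [198.2500] = [200.2500]
BᵀPA = [142.2500 -141.5000]
K = S⁻¹·BᵀPA = [0.7104 -0.7066]
A−BK = [-0.8689 -0.1199; -0.8414 -0.1735]
AᵀP(A−BK) = [1.2010 -0.9838; -0.9838 1.0137]
P' = Q + AᵀP(A−BK) = [11.2010 -5.4838; -5.4838 3.2637]
tr(P') = 14.4647


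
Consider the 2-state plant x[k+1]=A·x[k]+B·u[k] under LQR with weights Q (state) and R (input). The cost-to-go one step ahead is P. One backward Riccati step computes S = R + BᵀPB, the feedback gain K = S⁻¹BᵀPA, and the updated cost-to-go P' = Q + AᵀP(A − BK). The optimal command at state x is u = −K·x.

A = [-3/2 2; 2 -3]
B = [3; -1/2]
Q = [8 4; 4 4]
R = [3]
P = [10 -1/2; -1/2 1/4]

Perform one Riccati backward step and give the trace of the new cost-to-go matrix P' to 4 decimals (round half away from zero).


BᵀP = [30.2500 -1.6250]
S = R + BᵀPB = [3] + [91.5625] = [94.5625]
BᵀPA = [-48.6250 65.3750]
K = S⁻¹·BᵀPA = [-0.5142 0.6913]
A−BK = [0.0426 -0.0740; 1.7429 -2.6543]
AᵀP(A−BK) = [1.4965 -2.1335; -2.1335 3.0535]
P' = Q + AᵀP(A−BK) = [9.4965 1.8665; 1.8665 7.0535]
tr(P') = 16.5501

16.5501


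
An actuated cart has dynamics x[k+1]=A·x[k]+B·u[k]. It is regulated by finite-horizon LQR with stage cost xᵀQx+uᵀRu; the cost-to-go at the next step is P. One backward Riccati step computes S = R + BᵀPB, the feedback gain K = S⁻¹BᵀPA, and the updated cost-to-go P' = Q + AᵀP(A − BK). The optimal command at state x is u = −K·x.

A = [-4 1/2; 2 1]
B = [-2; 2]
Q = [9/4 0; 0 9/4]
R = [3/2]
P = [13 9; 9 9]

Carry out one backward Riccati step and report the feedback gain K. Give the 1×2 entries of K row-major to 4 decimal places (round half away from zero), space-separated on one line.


BᵀP = [-8.0000 0.0000]
S = R + BᵀPB = [3/2] + [16.0000] = [17.5000]
BᵀPA = [32.0000 -4.0000]
K = S⁻¹·BᵀPA = [1.8286 -0.2286]
A−BK = [-0.3429 0.0429; -1.6571 1.4571]
AᵀP(A−BK) = [41.4857 -27.6857; -27.6857 20.3357]
P' = Q + AᵀP(A−BK) = [43.7357 -27.6857; -27.6857 22.5857]
tr(P') = 66.3214

1.8286 -0.2286


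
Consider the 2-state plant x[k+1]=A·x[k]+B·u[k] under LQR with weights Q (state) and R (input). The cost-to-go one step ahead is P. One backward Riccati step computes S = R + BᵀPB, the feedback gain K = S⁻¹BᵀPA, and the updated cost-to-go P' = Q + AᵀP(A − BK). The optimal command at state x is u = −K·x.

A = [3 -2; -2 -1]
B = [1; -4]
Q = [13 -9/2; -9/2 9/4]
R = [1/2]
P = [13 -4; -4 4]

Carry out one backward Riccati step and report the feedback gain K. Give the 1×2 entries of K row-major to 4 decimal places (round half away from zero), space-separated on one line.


BᵀP = [29.0000 -20.0000]
S = R + BᵀPB = [1/2] + [109.0000] = [109.5000]
BᵀPA = [127.0000 -38.0000]
K = S⁻¹·BᵀPA = [1.1598 -0.3470]
A−BK = [1.8402 -1.6530; 2.6393 -2.3881]
AᵀP(A−BK) = [33.7032 -29.9269; -29.9269 26.8128]
P' = Q + AᵀP(A−BK) = [46.7032 -34.4269; -34.4269 29.0628]
tr(P') = 75.7660

1.1598 -0.3470


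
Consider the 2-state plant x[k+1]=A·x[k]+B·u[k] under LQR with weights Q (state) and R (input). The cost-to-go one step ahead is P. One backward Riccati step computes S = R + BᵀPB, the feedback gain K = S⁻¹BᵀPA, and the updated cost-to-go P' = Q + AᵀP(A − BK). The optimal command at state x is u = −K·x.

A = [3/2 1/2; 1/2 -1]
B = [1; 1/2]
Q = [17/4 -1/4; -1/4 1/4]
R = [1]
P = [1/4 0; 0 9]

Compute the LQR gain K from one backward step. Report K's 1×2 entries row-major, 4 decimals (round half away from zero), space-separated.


BᵀP = [0.2500 4.5000]
S = R + BᵀPB = [1] + [2.5000] = [3.5000]
BᵀPA = [2.6250 -4.3750]
K = S⁻¹·BᵀPA = [0.7500 -1.2500]
A−BK = [0.7500 1.7500; 0.1250 -0.3750]
AᵀP(A−BK) = [0.8438 -1.0313; -1.0313 3.5938]
P' = Q + AᵀP(A−BK) = [5.0938 -1.2813; -1.2813 3.8438]
tr(P') = 8.9375

0.7500 -1.2500


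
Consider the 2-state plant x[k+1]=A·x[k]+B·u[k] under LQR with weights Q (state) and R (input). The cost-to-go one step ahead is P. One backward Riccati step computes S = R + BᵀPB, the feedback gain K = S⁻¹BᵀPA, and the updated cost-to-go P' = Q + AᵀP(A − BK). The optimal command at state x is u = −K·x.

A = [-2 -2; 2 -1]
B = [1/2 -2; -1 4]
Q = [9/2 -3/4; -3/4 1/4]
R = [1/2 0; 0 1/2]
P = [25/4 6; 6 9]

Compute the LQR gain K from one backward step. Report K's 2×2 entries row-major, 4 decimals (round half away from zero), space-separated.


-0.0801 0.1505 0.3203 -0.6021

BᵀP = [-2.8750 -6.0000; 11.5000 24.0000]
S = R + BᵀPB = [1/2 0; 0 1/2] + [4.5625 -18.2500; -18.2500 73.0000] = [5.0625 -18.2500; -18.2500 73.5000]
BᵀPA = [-6.2500 11.7500; 25.0000 -47.0000]
K = S⁻¹·BᵀPA = [-0.0801 0.1505; 0.3203 -0.6021]
A−BK = [-1.3195 -3.2794; 0.6389 1.5588]
AᵀP(A−BK) = [4.4932 10.9928; 10.9928 27.9335]
P' = Q + AᵀP(A−BK) = [8.9932 10.2428; 10.2428 28.1835]
tr(P') = 37.1767


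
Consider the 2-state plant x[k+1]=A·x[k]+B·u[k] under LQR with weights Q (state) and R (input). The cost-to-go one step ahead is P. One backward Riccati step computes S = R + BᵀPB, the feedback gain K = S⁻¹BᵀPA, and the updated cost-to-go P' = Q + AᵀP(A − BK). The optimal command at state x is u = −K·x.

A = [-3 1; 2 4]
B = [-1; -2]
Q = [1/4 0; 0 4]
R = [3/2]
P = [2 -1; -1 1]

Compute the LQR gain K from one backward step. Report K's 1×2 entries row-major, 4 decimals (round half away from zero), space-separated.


-0.5714 -1.1429

BᵀP = [0.0000 -1.0000]
S = R + BᵀPB = [3/2] + [2.0000] = [3.5000]
BᵀPA = [-2.0000 -4.0000]
K = S⁻¹·BᵀPA = [-0.5714 -1.1429]
A−BK = [-3.5714 -0.1429; 0.8571 1.7143]
AᵀP(A−BK) = [32.8571 9.7143; 9.7143 5.4286]
P' = Q + AᵀP(A−BK) = [33.1071 9.7143; 9.7143 9.4286]
tr(P') = 42.5357


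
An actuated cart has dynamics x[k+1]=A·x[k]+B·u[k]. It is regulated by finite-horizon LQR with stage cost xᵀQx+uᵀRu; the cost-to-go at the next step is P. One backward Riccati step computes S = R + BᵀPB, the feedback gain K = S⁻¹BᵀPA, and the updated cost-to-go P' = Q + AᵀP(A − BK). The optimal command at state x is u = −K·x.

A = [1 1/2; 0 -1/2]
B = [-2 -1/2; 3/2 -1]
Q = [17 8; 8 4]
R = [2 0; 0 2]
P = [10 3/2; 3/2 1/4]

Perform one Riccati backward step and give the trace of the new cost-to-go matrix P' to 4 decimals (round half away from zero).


BᵀP = [-17.7500 -2.6250; -6.5000 -1.0000]
S = R + BᵀPB = [2 0; 0 2] + [31.5625 11.5000; 11.5000 4.2500] = [33.5625 11.5000; 11.5000 6.2500]
BᵀPA = [-17.7500 -7.5625; -6.5000 -2.7500]
K = S⁻¹·BᵀPA = [-0.4668 -0.2018; -0.1810 -0.0687]
A−BK = [-0.0242 0.0621; 0.5193 -0.2661]
AᵀP(A−BK) = [0.5370 0.2217; 0.2217 0.0976]
P' = Q + AᵀP(A−BK) = [17.5370 8.2217; 8.2217 4.0976]
tr(P') = 21.6345

21.6345


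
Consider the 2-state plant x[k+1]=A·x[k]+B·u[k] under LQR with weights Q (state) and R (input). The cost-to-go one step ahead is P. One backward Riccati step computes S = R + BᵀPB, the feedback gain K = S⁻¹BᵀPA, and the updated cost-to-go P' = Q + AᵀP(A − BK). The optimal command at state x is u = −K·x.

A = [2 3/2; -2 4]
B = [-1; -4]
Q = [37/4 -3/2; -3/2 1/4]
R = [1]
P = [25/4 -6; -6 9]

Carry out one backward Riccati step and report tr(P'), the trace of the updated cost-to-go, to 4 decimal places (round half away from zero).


BᵀP = [17.7500 -30.0000]
S = R + BᵀPB = [1] + [102.2500] = [103.2500]
BᵀPA = [95.5000 -93.3750]
K = S⁻¹·BᵀPA = [0.9249 -0.9044]
A−BK = [2.9249 0.5956; 1.6998 0.3826]
AᵀP(A−BK) = [20.6683 3.1162; 3.1162 1.6180]
P' = Q + AᵀP(A−BK) = [29.9183 1.6162; 1.6162 1.8680]
tr(P') = 31.7863

31.7863


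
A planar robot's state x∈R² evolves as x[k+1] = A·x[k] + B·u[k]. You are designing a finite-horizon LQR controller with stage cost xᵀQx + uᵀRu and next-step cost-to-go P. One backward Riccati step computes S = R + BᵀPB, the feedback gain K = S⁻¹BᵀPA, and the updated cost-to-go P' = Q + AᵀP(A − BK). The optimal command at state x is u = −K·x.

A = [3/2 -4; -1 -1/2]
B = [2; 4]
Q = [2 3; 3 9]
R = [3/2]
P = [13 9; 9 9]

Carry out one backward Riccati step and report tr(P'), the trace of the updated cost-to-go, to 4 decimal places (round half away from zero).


BᵀP = [62.0000 54.0000]
S = R + BᵀPB = [3/2] + [340.0000] = [341.5000]
BᵀPA = [39.0000 -275.0000]
K = S⁻¹·BᵀPA = [0.1142 -0.8053]
A−BK = [1.2716 -2.3895; -1.4568 2.7211]
AᵀP(A−BK) = [6.7961 -12.8444; -12.8444 24.8005]
P' = Q + AᵀP(A−BK) = [8.7961 -9.8444; -9.8444 33.8005]
tr(P') = 42.5966

42.5966


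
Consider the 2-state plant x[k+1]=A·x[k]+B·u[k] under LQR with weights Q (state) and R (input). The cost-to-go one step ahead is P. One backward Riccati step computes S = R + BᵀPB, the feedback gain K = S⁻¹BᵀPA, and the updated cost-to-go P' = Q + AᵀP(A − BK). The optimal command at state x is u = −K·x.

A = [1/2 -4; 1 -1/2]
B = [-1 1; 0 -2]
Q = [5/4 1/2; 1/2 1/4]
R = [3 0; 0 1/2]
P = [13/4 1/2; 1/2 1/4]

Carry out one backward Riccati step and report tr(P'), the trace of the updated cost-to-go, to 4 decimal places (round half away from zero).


19.0226

BᵀP = [-3.2500 -0.5000; 2.2500 0.0000]
S = R + BᵀPB = [3 0; 0 1/2] + [3.2500 -2.2500; -2.2500 2.2500] = [6.2500 -2.2500; -2.2500 2.7500]
BᵀPA = [-2.1250 13.2500; 1.1250 -9.0000]
K = S⁻¹·BᵀPA = [-0.2732 1.3351; 0.1856 -2.1804]
A−BK = [0.0412 -0.4845; 1.3711 -4.8608]
AᵀP(A−BK) = [0.7732 -3.4601; -3.4601 16.7494]
P' = Q + AᵀP(A−BK) = [2.0232 -2.9601; -2.9601 16.9994]
tr(P') = 19.0226


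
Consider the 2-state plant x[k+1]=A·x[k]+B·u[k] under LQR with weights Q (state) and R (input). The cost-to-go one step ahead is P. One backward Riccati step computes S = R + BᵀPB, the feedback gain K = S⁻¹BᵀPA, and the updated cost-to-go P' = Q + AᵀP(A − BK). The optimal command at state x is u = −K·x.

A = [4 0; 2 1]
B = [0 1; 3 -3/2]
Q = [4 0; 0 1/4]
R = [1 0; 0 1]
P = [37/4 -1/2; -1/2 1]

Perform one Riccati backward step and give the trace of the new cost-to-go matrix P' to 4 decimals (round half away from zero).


BᵀP = [-1.5000 3.0000; 10.0000 -2.0000]
S = R + BᵀPB = [1 0; 0 1] + [9.0000 -6.0000; -6.0000 13.0000] = [10.0000 -6.0000; -6.0000 14.0000]
BᵀPA = [0.0000 3.0000; 36.0000 -2.0000]
K = S⁻¹·BᵀPA = [2.0769 0.2885; 3.4615 -0.0192]
A−BK = [0.5385 0.0192; 0.9615 0.1058]
AᵀP(A−BK) = [19.3846 0.6923; 0.6923 0.0962]
P' = Q + AᵀP(A−BK) = [23.3846 0.6923; 0.6923 0.3462]
tr(P') = 23.7308

23.7308


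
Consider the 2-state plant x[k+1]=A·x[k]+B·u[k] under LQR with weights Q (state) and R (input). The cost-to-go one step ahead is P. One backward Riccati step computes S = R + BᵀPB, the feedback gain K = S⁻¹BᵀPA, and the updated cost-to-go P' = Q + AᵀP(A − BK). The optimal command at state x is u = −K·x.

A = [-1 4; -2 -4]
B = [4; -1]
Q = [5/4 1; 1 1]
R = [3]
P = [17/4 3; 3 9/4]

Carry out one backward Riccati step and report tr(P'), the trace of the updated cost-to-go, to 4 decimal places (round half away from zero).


BᵀP = [14.0000 9.7500]
S = R + BᵀPB = [3] + [46.2500] = [49.2500]
BᵀPA = [-33.5000 17.0000]
K = S⁻¹·BᵀPA = [-0.6802 0.3452]
A−BK = [1.7208 2.6193; -2.6802 -3.6548]
AᵀP(A−BK) = [2.4632 0.5635; 0.5635 2.1320]
P' = Q + AᵀP(A−BK) = [3.7132 1.5635; 1.5635 3.1320]
tr(P') = 6.8452

6.8452


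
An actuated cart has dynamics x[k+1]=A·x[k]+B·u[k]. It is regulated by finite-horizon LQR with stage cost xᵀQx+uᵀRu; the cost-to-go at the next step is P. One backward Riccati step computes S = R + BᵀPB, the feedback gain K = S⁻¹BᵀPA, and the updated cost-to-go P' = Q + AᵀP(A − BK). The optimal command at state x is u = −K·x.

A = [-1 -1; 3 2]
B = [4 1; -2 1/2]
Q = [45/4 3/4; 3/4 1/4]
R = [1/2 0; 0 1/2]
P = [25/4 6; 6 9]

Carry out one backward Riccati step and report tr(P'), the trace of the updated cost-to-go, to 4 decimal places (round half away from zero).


BᵀP = [13.0000 6.0000; 9.2500 10.5000]
S = R + BᵀPB = [1/2 0; 0 1/2] + [40.0000 16.0000; 16.0000 14.5000] = [40.5000 16.0000; 16.0000 15.0000]
BᵀPA = [5.0000 -1.0000; 22.2500 11.7500]
K = S⁻¹·BᵀPA = [-0.7994 -0.5775; 2.3361 1.3994]
A−BK = [-0.1383 -0.0893; 0.2331 0.1453]
AᵀP(A−BK) = [3.2698 2.0019; 2.0019 1.2300]
P' = Q + AᵀP(A−BK) = [14.5198 2.7519; 2.7519 1.4800]
tr(P') = 15.9998

15.9998


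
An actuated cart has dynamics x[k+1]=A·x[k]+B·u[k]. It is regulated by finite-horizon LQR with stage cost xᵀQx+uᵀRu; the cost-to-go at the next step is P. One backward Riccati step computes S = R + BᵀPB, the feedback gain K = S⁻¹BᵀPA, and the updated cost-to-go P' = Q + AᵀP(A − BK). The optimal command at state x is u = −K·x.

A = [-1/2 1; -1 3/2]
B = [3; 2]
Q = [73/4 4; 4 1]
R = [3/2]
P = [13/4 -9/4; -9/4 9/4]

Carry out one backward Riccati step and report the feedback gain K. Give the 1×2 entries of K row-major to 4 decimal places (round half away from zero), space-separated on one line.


BᵀP = [5.2500 -2.2500]
S = R + BᵀPB = [3/2] + [11.2500] = [12.7500]
BᵀPA = [-0.3750 1.8750]
K = S⁻¹·BᵀPA = [-0.0294 0.1471]
A−BK = [-0.4118 0.5588; -0.9412 1.2059]
AᵀP(A−BK) = [0.8015 -1.0074; -1.0074 1.2868]
P' = Q + AᵀP(A−BK) = [19.0515 2.9926; 2.9926 2.2868]
tr(P') = 21.3382

-0.0294 0.1471


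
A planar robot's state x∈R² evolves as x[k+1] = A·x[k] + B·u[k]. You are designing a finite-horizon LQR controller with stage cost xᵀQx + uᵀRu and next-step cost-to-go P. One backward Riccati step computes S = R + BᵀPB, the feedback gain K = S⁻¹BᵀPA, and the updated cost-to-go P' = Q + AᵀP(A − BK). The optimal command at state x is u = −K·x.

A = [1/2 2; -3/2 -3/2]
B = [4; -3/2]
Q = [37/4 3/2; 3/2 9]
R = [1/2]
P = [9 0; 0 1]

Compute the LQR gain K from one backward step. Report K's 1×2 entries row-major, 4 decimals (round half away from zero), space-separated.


BᵀP = [36.0000 -1.5000]
S = R + BᵀPB = [1/2] + [146.2500] = [146.7500]
BᵀPA = [20.2500 74.2500]
K = S⁻¹·BᵀPA = [0.1380 0.5060]
A−BK = [-0.0520 -0.0239; -1.2930 -0.7411]
AᵀP(A−BK) = [1.7057 1.0043; 1.0043 0.6823]
P' = Q + AᵀP(A−BK) = [10.9557 2.5043; 2.5043 9.6823]
tr(P') = 20.6380

0.1380 0.5060


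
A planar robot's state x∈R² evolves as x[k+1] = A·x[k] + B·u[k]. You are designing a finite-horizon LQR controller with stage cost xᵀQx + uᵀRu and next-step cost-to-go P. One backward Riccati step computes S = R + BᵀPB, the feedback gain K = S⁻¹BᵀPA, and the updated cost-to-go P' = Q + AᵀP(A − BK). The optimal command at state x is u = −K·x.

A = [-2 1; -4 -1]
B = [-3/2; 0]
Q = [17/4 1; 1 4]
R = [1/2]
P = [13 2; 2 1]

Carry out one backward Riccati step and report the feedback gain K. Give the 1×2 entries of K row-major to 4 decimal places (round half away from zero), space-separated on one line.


1.7143 -0.5546

BᵀP = [-19.5000 -3.0000]
S = R + BᵀPB = [1/2] + [29.2500] = [29.7500]
BᵀPA = [51.0000 -16.5000]
K = S⁻¹·BᵀPA = [1.7143 -0.5546]
A−BK = [0.5714 0.1681; -4.0000 -1.0000]
AᵀP(A−BK) = [12.5714 2.2857; 2.2857 0.8487]
P' = Q + AᵀP(A−BK) = [16.8214 3.2857; 3.2857 4.8487]
tr(P') = 21.6702


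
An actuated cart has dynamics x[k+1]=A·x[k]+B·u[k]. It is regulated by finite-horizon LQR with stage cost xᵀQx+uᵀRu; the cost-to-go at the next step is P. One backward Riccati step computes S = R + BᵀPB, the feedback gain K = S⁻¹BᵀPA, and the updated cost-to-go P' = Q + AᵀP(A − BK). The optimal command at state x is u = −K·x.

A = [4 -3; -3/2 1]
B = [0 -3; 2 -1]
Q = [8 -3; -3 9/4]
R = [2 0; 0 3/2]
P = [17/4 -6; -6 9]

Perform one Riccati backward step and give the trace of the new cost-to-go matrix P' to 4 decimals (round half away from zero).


19.9393

BᵀP = [-12.0000 18.0000; -6.7500 9.0000]
S = R + BᵀPB = [2 0; 0 3/2] + [36.0000 18.0000; 18.0000 11.2500] = [38.0000 18.0000; 18.0000 12.7500]
BᵀPA = [-75.0000 54.0000; -40.5000 29.2500]
K = S⁻¹·BᵀPA = [-1.4159 1.0093; -1.1776 0.8692]
A−BK = [0.4673 -0.3925; 0.1542 -0.1495]
AᵀP(A−BK) = [6.3668 -4.5981; -4.5981 3.3224]
P' = Q + AᵀP(A−BK) = [14.3668 -7.5981; -7.5981 5.5724]
tr(P') = 19.9393


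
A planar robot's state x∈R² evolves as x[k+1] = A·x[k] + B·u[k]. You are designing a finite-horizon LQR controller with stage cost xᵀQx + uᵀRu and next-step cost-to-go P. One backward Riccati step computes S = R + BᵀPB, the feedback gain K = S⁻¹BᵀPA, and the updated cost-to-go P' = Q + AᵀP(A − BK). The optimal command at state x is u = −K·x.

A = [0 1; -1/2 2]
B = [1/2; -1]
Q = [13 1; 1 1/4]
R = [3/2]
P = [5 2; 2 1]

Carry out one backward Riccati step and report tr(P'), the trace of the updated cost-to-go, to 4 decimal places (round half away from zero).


BᵀP = [0.5000 0.0000]
S = R + BᵀPB = [3/2] + [0.2500] = [1.7500]
BᵀPA = [0.0000 0.5000]
K = S⁻¹·BᵀPA = [0.0000 0.2857]
A−BK = [0.0000 0.8571; -0.5000 2.2857]
AᵀP(A−BK) = [0.2500 -2.0000; -2.0000 16.8571]
P' = Q + AᵀP(A−BK) = [13.2500 -1.0000; -1.0000 17.1071]
tr(P') = 30.3571

30.3571


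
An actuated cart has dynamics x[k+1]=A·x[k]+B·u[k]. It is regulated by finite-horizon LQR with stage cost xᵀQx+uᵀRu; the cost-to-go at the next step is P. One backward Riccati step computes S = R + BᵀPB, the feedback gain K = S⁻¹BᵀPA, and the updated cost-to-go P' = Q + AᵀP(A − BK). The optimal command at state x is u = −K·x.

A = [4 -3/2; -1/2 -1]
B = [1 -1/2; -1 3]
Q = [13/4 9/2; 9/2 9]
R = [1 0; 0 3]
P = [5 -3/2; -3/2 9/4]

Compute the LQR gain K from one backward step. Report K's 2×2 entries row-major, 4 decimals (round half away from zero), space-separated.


3.0000 -1.1250 0.4052 -0.4591

BᵀP = [6.5000 -3.7500; -7.0000 7.5000]
S = R + BᵀPB = [1 0; 0 3] + [10.2500 -14.5000; -14.5000 26.0000] = [11.2500 -14.5000; -14.5000 29.0000]
BᵀPA = [27.8750 -6.0000; -31.7500 3.0000]
K = S⁻¹·BᵀPA = [3.0000 -1.1250; 0.4052 -0.4591]
A−BK = [1.2026 -0.6045; 1.2845 -0.7478]
AᵀP(A−BK) = [15.8017 -7.2155; -7.2155 3.6272]
P' = Q + AᵀP(A−BK) = [19.0517 -2.7155; -2.7155 12.6272]
tr(P') = 31.6789


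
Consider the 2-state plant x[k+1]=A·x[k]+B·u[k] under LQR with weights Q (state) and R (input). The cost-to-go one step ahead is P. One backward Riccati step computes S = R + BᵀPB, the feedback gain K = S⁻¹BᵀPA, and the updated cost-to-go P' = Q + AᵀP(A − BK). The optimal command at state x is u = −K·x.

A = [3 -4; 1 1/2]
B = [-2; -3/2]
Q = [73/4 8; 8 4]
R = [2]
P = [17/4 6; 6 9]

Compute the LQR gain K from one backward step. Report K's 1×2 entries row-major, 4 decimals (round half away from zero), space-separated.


BᵀP = [-17.5000 -25.5000]
S = R + BᵀPB = [2] + [73.2500] = [75.2500]
BᵀPA = [-78.0000 57.2500]
K = S⁻¹·BᵀPA = [-1.0365 0.7608]
A−BK = [0.9269 -2.4784; -0.5548 1.6412]
AᵀP(A−BK) = [2.3995 -2.1578; -2.1578 2.6944]
P' = Q + AᵀP(A−BK) = [20.6495 5.8422; 5.8422 6.6944]
tr(P') = 27.3439

-1.0365 0.7608


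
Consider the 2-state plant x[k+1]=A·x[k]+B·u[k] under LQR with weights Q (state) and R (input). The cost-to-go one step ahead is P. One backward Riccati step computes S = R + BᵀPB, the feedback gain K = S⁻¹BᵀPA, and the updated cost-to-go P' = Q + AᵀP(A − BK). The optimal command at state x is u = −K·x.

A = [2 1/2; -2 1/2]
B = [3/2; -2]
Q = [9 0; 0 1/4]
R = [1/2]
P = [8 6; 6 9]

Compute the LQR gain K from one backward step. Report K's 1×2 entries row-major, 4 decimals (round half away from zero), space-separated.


BᵀP = [0.0000 -9.0000]
S = R + BᵀPB = [1/2] + [18.0000] = [18.5000]
BᵀPA = [18.0000 -4.5000]
K = S⁻¹·BᵀPA = [0.9730 -0.2432]
A−BK = [0.5405 0.8649; -0.0541 0.0135]
AᵀP(A−BK) = [2.4865 3.3784; 3.3784 6.1554]
P' = Q + AᵀP(A−BK) = [11.4865 3.3784; 3.3784 6.4054]
tr(P') = 17.8919

0.9730 -0.2432


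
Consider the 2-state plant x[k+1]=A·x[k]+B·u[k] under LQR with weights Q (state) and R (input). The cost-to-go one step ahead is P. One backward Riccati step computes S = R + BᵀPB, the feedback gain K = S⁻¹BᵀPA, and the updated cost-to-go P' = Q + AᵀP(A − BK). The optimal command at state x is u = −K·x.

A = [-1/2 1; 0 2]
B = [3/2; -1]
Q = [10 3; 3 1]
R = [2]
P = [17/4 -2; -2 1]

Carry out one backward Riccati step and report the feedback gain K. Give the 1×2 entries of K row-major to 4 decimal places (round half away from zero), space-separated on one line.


-0.2256 0.0202

BᵀP = [8.3750 -4.0000]
S = R + BᵀPB = [2] + [16.5625] = [18.5625]
BᵀPA = [-4.1875 0.3750]
K = S⁻¹·BᵀPA = [-0.2256 0.0202]
A−BK = [-0.1616 0.9697; -0.2256 2.0202]
AᵀP(A−BK) = [0.1178 -0.0404; -0.0404 0.2424]
P' = Q + AᵀP(A−BK) = [10.1178 2.9596; 2.9596 1.2424]
tr(P') = 11.3603


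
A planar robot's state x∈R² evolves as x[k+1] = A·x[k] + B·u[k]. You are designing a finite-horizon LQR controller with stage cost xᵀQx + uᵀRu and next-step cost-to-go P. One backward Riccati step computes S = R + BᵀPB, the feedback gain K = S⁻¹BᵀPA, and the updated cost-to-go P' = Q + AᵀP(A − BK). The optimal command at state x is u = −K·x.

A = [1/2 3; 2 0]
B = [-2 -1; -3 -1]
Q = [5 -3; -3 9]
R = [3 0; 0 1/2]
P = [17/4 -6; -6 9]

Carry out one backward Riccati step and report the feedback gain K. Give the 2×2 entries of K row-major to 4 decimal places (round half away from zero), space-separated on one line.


-0.7805 1.0244 -0.4756 -0.2195

BᵀP = [9.5000 -15.0000; 1.7500 -3.0000]
S = R + BᵀPB = [3 0; 0 1/2] + [26.0000 5.5000; 5.5000 1.2500] = [29.0000 5.5000; 5.5000 1.7500]
BᵀPA = [-25.2500 28.5000; -5.1250 5.2500]
K = S⁻¹·BᵀPA = [-0.7805 1.0244; -0.4756 -0.2195]
A−BK = [-1.5366 4.8293; -0.8171 2.8537]
AᵀP(A−BK) = [2.9177 -4.8841; -4.8841 10.2073]
P' = Q + AᵀP(A−BK) = [7.9177 -7.8841; -7.8841 19.2073]
tr(P') = 27.1250
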